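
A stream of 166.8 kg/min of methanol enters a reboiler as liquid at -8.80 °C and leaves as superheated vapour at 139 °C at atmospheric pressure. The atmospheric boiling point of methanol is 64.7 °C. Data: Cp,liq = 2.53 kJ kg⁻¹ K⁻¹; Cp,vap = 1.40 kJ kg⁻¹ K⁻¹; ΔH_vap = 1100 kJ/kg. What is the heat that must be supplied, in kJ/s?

liquid -8.80→64.7 °C: 185.95 kJ/kg
vaporisation at 64.7 °C: 1100 kJ/kg
vapour 64.7→139 °C: 104.02 kJ/kg
Δh = 185.95 + 1100 + 104.02 = 1390 kJ/kg
Q = ṁ·Δh = 166.8 kg/min × 1390 kJ/kg = 231850 kJ/min
|Q| = 3864.1 kW

Q = 3860 kJ/s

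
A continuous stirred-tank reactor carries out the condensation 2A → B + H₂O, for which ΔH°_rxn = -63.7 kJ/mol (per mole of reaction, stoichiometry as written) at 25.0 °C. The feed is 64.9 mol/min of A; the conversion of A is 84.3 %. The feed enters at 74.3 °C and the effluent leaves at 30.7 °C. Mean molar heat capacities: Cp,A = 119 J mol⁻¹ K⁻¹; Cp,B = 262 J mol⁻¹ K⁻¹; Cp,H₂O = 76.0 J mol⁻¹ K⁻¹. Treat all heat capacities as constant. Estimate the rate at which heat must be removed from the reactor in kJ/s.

Extent of reaction ξ = 0.843 × 64.9 / 2 = 27.355 mol/min
Reaction term: ξ·ΔH°_rxn = 27.355 × -63.7 = -1742.5 kJ/min
Sensible, feed 74.3→25 °C: -380.75 kJ/min
Outlet flows (mol/min): A 10.189, B 27.355, H₂O 27.355
Sensible, products 25→30.7 °C: 59.614 kJ/min
Q = ΔH = -2063.7 kJ/min = -34.395 kW
Heat removed = 34.395 kJ/s

Q_out = 34.4 kJ/s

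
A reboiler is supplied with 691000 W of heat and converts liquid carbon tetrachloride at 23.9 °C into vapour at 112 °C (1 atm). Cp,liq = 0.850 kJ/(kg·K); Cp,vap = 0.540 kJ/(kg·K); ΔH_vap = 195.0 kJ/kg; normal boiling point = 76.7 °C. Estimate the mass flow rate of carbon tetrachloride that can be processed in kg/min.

Δh = 0.850×(76.7−23.9) + 195.0 + 0.540×(112−76.7) = 258.94 kJ/kg
Q = 691000 W = 691 kJ/s = 41460 kJ/min
ṁ = Q/Δh = 41460 / 258.94 = 160.11 kg/min

ṁ = 160 kg/min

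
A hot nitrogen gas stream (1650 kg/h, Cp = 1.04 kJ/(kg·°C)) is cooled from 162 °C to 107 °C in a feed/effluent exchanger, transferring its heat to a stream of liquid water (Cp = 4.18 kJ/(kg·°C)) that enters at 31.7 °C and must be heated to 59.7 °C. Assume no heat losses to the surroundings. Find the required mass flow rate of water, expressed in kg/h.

ṁ_c = 806 kg/h

Heat released by hot stream: Q = 1650 × 1.04 × (162 − 107) = 94380 kJ/h
Energy balance on cold side (adiabatic exchanger): Q = ṁ_c·Cp_c·(T_c,out − T_c,in)
ṁ_c = 94380 / [4.18 × (59.7 − 31.7)] = 806.39 kg/h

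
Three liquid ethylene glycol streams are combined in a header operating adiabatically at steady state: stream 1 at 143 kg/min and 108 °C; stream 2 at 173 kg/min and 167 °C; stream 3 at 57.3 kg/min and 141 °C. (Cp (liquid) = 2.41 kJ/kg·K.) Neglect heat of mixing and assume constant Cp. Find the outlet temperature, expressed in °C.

T_out = 140 °C

Energy balance with Q = 0: Σ ṁᵢCp,ᵢ(T_out − Tᵢ) = 0
T_out = Σ ṁᵢCp,ᵢTᵢ / Σ ṁᵢCp,ᵢ
      = 126320 / 899.65 = 140.41 °C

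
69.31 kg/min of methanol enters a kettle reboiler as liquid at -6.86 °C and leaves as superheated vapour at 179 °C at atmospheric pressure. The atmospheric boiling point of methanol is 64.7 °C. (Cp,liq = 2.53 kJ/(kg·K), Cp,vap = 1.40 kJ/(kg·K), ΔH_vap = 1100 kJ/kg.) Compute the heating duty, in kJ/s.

liquid -6.86→64.7 °C: 181.05 kJ/kg
vaporisation at 64.7 °C: 1100 kJ/kg
vapour 64.7→179 °C: 160.02 kJ/kg
Δh = 181.05 + 1100 + 160.02 = 1441.1 kJ/kg
Q = ṁ·Δh = 69.31 kg/min × 1441.1 kJ/kg = 99880 kJ/min
|Q| = 1664.7 kW

Q = 1660 kJ/s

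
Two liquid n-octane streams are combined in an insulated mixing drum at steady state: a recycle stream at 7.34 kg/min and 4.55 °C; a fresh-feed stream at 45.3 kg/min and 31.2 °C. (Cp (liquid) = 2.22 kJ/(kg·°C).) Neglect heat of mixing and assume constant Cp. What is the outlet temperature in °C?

T_out = 27.5 °C

Adiabatic, steady state ⇒ Σ ṁᵢCp,ᵢ(T_out − Tᵢ) = 0
Σ ṁᵢCp,ᵢTᵢ = 7.34×2.22×4.55 + 45.3×2.22×31.2 = 3211.8
Σ ṁᵢCp,ᵢ = 7.34×2.22 + 45.3×2.22 = 116.86
T_out = 3211.8 / 116.86 = 27.484 °C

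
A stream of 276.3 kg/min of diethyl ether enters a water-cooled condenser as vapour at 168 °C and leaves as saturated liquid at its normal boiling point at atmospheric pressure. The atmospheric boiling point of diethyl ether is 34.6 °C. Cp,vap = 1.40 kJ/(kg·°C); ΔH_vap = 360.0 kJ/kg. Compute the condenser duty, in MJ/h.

vapour 168→34.6 °C: -186.76 kJ/kg
condensation at 34.6 °C: -360 kJ/kg
Δh = -186.76 + -360 = -546.76 kJ/kg
Q = ṁ·Δh = 276.3 kg/min × -546.76 kJ/kg = -151070 kJ/min
|Q| = 2517.8 kW = 9064.2 MJ/h

Q_c = 9060 MJ/h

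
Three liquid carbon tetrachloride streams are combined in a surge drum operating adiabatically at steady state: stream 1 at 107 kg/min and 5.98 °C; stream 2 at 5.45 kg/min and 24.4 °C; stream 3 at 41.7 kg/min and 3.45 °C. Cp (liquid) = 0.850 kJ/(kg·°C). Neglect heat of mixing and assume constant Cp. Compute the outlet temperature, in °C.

No heat crosses the boundary, so H_out = H_in.
Σ ṁᵢCp,ᵢTᵢ = 107×0.850×5.98 + 5.45×0.850×24.4 + 41.7×0.850×3.45 = 779.2
Σ ṁᵢCp,ᵢ = 107×0.850 + 5.45×0.850 + 41.7×0.850 = 131.03
T_out = 779.2 / 131.03 = 5.9468 °C

T_out = 5.95 °C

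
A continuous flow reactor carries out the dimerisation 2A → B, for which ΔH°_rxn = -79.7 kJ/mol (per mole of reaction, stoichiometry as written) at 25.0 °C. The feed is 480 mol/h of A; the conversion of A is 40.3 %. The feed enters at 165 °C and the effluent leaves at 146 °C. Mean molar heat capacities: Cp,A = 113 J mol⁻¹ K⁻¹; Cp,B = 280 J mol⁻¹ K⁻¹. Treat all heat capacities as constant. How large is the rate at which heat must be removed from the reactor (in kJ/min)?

Extent of reaction ξ = 0.403 × 480 / 2 = 96.72 mol/h
Reaction term: ξ·ΔH°_rxn = 96.72 × -79.7 = -7708.6 kJ/h
Sensible, feed 165→25 °C: -7593.6 kJ/h
Outlet flows (mol/h): A 286.56, B 96.72
Sensible, products 25→146 °C: 7195 kJ/h
Q = ΔH = -8107.2 kJ/h = -2.252 kW
Heat removed = 135.12 kJ/min

Q_out = 135 kJ/min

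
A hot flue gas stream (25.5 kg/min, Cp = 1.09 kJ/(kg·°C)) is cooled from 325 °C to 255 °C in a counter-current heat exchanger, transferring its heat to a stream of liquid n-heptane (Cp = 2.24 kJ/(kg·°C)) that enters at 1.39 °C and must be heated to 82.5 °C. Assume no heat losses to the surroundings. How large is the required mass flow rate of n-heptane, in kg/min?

Heat released by hot stream: Q = 25.5 × 1.09 × (325 − 255) = 1945.7 kJ/min
Energy balance on cold side (adiabatic exchanger): Q = ṁ_c·Cp_c·(T_c,out − T_c,in)
ṁ_c = 1945.7 / [2.24 × (82.5 − 1.39)] = 10.709 kg/min

ṁ_c = 10.7 kg/min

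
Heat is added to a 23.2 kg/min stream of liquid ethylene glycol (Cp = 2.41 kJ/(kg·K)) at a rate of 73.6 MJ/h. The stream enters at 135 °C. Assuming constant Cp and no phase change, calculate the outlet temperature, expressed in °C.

T_out = 157 °C

Q = 73.6 MJ/h = 1226.7 kJ/min
ΔT = Q/(ṁ·Cp) = 1226.7/(23.2×2.41) = 21.939 K
T_out = 135 + 21.939 = 156.94 °C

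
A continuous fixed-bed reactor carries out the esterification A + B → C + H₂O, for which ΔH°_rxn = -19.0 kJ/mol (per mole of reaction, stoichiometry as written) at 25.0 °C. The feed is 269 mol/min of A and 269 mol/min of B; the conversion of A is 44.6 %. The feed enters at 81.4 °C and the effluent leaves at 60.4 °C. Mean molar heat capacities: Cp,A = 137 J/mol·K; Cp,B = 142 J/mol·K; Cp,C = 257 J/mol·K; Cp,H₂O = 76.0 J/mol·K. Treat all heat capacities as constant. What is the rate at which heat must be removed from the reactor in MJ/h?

Extent of reaction ξ = 0.446 × 269 = 119.97 mol/min
Reaction term: ξ·ΔH°_rxn = 119.97 × -19.0 = -2279.5 kJ/min
Sensible, feed 81.4→25 °C: -4232.9 kJ/min
Outlet flows (mol/min): A 149.03, B 149.03, C 119.97, H₂O 119.97
Sensible, products 25→60.4 °C: 2886.1 kJ/min
Q = ΔH = -3626.2 kJ/min = -60.437 kW
Heat removed = 217.57 MJ/h

Q_out = 218 MJ/h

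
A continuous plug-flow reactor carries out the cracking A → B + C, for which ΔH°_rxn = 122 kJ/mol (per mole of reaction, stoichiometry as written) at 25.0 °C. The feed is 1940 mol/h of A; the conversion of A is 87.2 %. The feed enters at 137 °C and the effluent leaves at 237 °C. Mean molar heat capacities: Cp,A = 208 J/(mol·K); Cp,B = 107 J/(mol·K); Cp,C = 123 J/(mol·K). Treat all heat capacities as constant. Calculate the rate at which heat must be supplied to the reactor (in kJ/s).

Extent of reaction ξ = 0.872 × 1940 = 1691.7 mol/h
Reaction term: ξ·ΔH°_rxn = 1691.7 × 122 = 206380 kJ/h
Sensible, feed 137→25 °C: -45194 kJ/h
Outlet flows (mol/h): A 248.32, B 1691.7, C 1691.7
Sensible, products 25→237 °C: 93436 kJ/h
Q = ΔH = 254630 kJ/h = 70.73 kW
Heat supplied = 70.73 kJ/s

Q_in = 70.7 kJ/s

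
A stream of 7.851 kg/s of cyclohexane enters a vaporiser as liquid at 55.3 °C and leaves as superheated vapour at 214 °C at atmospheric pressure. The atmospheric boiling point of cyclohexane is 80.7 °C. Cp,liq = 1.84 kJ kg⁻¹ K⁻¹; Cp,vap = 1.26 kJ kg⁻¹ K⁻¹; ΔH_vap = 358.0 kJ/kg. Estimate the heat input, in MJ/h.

Q = 16200 MJ/h

liquid 55.3→80.7 °C: 46.736 kJ/kg
vaporisation at 80.7 °C: 358 kJ/kg
vapour 80.7→214 °C: 167.96 kJ/kg
Δh = 46.736 + 358 + 167.96 = 572.69 kJ/kg
Q = ṁ·Δh = 7.851 kg/s × 572.69 kJ/kg = 4496.2 kJ/s
|Q| = 4496.2 kW = 16186 MJ/h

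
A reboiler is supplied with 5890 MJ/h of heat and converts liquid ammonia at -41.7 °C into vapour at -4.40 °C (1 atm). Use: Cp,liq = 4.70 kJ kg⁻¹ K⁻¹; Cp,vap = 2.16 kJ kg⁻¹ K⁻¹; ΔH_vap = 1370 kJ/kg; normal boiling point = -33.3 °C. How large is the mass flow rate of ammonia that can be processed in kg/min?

Δh = 4.70×(-33.3−-41.7) + 1370 + 2.16×(-4.40−-33.3) = 1471.9 kJ/kg
Q = 5890 MJ/h = 1636.1 kJ/s = 98167 kJ/min
ṁ = Q/Δh = 98167 / 1471.9 = 66.694 kg/min

ṁ = 66.7 kg/min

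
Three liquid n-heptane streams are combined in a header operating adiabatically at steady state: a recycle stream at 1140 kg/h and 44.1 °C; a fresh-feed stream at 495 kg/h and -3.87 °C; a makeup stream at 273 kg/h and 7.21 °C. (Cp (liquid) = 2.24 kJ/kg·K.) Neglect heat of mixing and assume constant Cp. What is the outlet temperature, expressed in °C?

T_out = 26.4 °C

Energy balance with Q = 0: Σ ṁᵢCp,ᵢ(T_out − Tᵢ) = 0
T_out = Σ ṁᵢCp,ᵢTᵢ / Σ ṁᵢCp,ᵢ
      = 112730 / 4273.9 = 26.377 °C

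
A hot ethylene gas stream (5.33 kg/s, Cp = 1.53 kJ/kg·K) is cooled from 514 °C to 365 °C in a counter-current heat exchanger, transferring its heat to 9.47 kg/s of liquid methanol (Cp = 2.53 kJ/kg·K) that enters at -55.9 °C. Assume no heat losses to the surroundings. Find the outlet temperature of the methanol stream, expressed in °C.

T_c,out = -5.19 °C

Heat released by hot stream: Q = 5.33 × 1.53 × (514 − 365) = 1215.1 kJ/s
Energy balance on cold side (adiabatic exchanger): Q = ṁ_c·Cp_c·(T_c,out − T_c,in)
T_c,out = -55.9 + 1215.1/(9.47 × 2.53) = -5.1852 °C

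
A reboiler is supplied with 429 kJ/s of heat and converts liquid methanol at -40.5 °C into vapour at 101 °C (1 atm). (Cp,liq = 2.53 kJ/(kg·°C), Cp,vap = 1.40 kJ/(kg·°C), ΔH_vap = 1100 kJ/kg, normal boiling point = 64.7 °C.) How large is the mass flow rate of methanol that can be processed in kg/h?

Δh = 2.53×(64.7−-40.5) + 1100 + 1.40×(101−64.7) = 1417 kJ/kg
Q = 429 kJ/s = 429 kJ/s = 1.5444e+06 kJ/h
ṁ = Q/Δh = 1.5444e+06 / 1417 = 1089.9 kg/h

ṁ = 1090 kg/h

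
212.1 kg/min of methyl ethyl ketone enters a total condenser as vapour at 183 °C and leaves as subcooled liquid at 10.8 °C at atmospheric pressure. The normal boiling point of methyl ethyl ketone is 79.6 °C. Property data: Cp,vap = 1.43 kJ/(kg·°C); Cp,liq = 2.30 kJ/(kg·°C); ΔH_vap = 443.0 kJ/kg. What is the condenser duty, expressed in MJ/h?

Q_c = 9530 MJ/h

vapour 183→79.6 °C: -147.86 kJ/kg
condensation at 79.6 °C: -443 kJ/kg
liquid 79.6→10.8 °C: -158.24 kJ/kg
Δh = -147.86 + -443 + -158.24 = -749.1 kJ/kg
Q = ṁ·Δh = 212.1 kg/min × -749.1 kJ/kg = -158880 kJ/min
|Q| = 2648.1 kW = 9533.1 MJ/h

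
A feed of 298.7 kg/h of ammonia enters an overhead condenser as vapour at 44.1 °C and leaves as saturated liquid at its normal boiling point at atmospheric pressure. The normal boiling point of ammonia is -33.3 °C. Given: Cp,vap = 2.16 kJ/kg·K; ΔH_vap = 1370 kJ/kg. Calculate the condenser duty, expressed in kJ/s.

Q_c = 128 kJ/s

vapour 44.1→-33.3 °C: -167.18 kJ/kg
condensation at -33.3 °C: -1370 kJ/kg
Δh = -167.18 + -1370 = -1537.2 kJ/kg
Q = ṁ·Δh = 298.7 kg/h × -1537.2 kJ/kg = -459160 kJ/h
|Q| = 127.54 kW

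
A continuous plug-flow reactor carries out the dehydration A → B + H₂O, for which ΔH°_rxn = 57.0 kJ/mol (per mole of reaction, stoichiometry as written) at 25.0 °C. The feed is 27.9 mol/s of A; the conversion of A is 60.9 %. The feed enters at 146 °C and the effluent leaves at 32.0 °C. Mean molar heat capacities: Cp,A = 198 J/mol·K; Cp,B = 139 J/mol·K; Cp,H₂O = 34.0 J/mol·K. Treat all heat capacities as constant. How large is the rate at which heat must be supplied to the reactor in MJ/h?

Q_in = 1210 MJ/h

Extent of reaction ξ = 0.609 × 27.9 = 16.991 mol/s
Reaction term: ξ·ΔH°_rxn = 16.991 × 57.0 = 968.49 kJ/s
Sensible, feed 146→25 °C: -668.43 kJ/s
Outlet flows (mol/s): A 10.909, B 16.991, H₂O 16.991
Sensible, products 25→32.0 °C: 35.696 kJ/s
Q = ΔH = 335.76 kJ/s = 335.76 kW
Heat supplied = 1208.7 MJ/h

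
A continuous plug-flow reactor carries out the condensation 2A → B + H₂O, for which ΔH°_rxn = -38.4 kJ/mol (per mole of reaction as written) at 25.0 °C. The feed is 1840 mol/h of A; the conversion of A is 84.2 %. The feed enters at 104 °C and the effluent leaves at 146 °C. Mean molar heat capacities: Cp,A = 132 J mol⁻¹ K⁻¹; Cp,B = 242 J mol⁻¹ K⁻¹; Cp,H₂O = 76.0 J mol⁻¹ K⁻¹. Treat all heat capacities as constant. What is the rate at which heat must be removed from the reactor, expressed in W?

Extent of reaction ξ = 0.842 × 1840 / 2 = 774.64 mol/h
Reaction term: ξ·ΔH°_rxn = 774.64 × -38.4 = -29746 kJ/h
Sensible, feed 104→25 °C: -19188 kJ/h
Outlet flows (mol/h): A 290.72, B 774.64, H₂O 774.64
Sensible, products 25→146 °C: 34450 kJ/h
Q = ΔH = -14484 kJ/h = -4.0233 kW
Heat removed = 4023.3 W

Q_out = 4020 W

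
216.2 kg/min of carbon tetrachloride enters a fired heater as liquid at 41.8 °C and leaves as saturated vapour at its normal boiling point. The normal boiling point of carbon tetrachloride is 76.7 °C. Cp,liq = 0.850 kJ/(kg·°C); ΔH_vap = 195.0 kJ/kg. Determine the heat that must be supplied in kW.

Q = 810 kW

liquid 41.8→76.7 °C: 29.665 kJ/kg
vaporisation at 76.7 °C: 195 kJ/kg
Δh = 29.665 + 195 = 224.66 kJ/kg
Q = ṁ·Δh = 216.2 kg/min × 224.66 kJ/kg = 48573 kJ/min
|Q| = 809.54 kW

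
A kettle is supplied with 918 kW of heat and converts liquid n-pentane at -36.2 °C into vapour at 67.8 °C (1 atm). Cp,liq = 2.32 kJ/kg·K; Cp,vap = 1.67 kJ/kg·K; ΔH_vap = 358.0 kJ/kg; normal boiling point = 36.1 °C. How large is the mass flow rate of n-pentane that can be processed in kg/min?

Δh = 2.32×(36.1−-36.2) + 358.0 + 1.67×(67.8−36.1) = 578.67 kJ/kg
Q = 918 kW = 918 kJ/s = 55080 kJ/min
ṁ = Q/Δh = 55080 / 578.67 = 95.183 kg/min

ṁ = 95.2 kg/min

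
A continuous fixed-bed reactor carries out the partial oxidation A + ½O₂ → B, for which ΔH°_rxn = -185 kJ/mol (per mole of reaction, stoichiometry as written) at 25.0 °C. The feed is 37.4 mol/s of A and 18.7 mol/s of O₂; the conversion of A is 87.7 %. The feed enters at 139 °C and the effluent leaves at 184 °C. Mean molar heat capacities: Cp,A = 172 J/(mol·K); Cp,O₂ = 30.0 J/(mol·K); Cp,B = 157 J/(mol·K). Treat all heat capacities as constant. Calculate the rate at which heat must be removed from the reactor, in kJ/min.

Q_out = 355000 kJ/min

Extent of reaction ξ = 0.877 × 37.4 = 32.8 mol/s
Reaction term: ξ·ΔH°_rxn = 32.8 × -185 = -6068 kJ/s
Sensible, feed 139→25 °C: -797.29 kJ/s
Outlet flows (mol/s): A 4.6002, O₂ 2.3001, B 32.8
Sensible, products 25→184 °C: 955.56 kJ/s
Q = ΔH = -5909.7 kJ/s = -5909.7 kW
Heat removed = 354580 kJ/min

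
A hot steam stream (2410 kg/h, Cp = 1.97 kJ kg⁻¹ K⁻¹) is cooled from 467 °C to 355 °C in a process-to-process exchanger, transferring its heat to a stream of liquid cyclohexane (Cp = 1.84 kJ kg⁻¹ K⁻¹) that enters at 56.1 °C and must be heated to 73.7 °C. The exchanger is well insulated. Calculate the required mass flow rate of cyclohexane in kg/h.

ṁ_c = 16400 kg/h

Heat released by hot stream: Q = 2410 × 1.97 × (467 − 355) = 531740 kJ/h
Energy balance on cold side (adiabatic exchanger): Q = ṁ_c·Cp_c·(T_c,out − T_c,in)
ṁ_c = 531740 / [1.84 × (73.7 − 56.1)] = 16420 kg/h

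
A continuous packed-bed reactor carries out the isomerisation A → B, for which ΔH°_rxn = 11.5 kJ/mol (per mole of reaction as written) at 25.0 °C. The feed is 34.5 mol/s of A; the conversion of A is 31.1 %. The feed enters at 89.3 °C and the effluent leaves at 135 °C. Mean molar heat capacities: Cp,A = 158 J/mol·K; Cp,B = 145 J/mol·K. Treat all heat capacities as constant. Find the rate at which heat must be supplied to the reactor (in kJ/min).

Extent of reaction ξ = 0.311 × 34.5 = 10.729 mol/s
Reaction term: ξ·ΔH°_rxn = 10.729 × 11.5 = 123.39 kJ/s
Sensible, feed 89.3→25 °C: -350.5 kJ/s
Outlet flows (mol/s): A 23.77, B 10.729
Sensible, products 25→135 °C: 584.27 kJ/s
Q = ΔH = 357.16 kJ/s = 357.16 kW
Heat supplied = 21429 kJ/min

Q_in = 21400 kJ/min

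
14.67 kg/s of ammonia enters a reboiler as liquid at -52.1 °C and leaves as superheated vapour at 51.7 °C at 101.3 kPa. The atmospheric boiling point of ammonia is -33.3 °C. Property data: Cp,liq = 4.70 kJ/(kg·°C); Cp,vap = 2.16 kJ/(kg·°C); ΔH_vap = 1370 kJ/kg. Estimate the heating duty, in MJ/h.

liquid -52.1→-33.3 °C: 88.36 kJ/kg
vaporisation at -33.3 °C: 1370 kJ/kg
vapour -33.3→51.7 °C: 183.6 kJ/kg
Δh = 88.36 + 1370 + 183.6 = 1642 kJ/kg
Q = ṁ·Δh = 14.67 kg/s × 1642 kJ/kg = 24088 kJ/s
|Q| = 24088 kW = 86715 MJ/h

Q = 86700 MJ/h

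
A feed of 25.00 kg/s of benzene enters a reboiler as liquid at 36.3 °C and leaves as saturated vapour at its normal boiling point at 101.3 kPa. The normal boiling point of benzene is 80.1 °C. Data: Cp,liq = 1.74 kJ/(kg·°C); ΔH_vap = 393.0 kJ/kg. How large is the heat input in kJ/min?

Q = 704000 kJ/min

liquid 36.3→80.1 °C: 76.212 kJ/kg
vaporisation at 80.1 °C: 393 kJ/kg
Δh = 76.212 + 393 = 469.21 kJ/kg
Q = ṁ·Δh = 25.00 kg/s × 469.21 kJ/kg = 11730 kJ/s
|Q| = 11730 kW = 703820 kJ/min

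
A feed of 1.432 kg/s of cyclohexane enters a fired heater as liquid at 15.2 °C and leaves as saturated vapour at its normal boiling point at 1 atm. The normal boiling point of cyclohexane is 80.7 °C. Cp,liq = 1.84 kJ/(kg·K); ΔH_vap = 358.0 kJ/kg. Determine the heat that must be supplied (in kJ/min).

liquid 15.2→80.7 °C: 120.52 kJ/kg
vaporisation at 80.7 °C: 358 kJ/kg
Δh = 120.52 + 358 = 478.52 kJ/kg
Q = ṁ·Δh = 1.432 kg/s × 478.52 kJ/kg = 685.24 kJ/s
|Q| = 685.24 kW = 41114 kJ/min

Q = 41100 kJ/min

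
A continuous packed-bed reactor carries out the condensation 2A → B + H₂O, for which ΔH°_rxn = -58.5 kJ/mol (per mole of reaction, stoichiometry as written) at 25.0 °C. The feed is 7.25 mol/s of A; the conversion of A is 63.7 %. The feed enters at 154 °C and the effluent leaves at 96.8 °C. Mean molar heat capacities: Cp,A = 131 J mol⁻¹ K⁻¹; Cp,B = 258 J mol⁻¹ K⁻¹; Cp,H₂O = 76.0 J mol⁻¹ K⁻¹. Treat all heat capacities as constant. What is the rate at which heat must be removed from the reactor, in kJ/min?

Q_out = 10600 kJ/min

Extent of reaction ξ = 0.637 × 7.25 / 2 = 2.3091 mol/s
Reaction term: ξ·ΔH°_rxn = 2.3091 × -58.5 = -135.08 kJ/s
Sensible, feed 154→25 °C: -122.52 kJ/s
Outlet flows (mol/s): A 2.6318, B 2.3091, H₂O 2.3091
Sensible, products 25→96.8 °C: 80.129 kJ/s
Q = ΔH = -177.47 kJ/s = -177.47 kW
Heat removed = 10648 kJ/min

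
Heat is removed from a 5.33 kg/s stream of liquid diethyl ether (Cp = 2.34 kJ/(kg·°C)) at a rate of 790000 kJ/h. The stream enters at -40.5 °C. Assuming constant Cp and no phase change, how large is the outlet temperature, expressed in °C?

T_out = -58.1 °C

Q = 790000 kJ/h = 219.44 kJ/s
ΔT = Q/(ṁ·Cp) = 219.44/(5.33×2.34) = 17.595 K
T_out = -40.5 − 17.595 = -58.095 °C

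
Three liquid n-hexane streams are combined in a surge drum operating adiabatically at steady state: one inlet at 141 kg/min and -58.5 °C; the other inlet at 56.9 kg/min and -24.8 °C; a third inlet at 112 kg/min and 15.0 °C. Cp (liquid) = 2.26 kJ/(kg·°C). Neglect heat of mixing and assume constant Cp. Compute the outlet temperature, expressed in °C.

T_out = -25.7 °C

Energy balance with Q = 0: Σ ṁᵢCp,ᵢ(T_out − Tᵢ) = 0
T_out = Σ ṁᵢCp,ᵢTᵢ / Σ ṁᵢCp,ᵢ
      = -18034 / 700.37 = -25.749 °C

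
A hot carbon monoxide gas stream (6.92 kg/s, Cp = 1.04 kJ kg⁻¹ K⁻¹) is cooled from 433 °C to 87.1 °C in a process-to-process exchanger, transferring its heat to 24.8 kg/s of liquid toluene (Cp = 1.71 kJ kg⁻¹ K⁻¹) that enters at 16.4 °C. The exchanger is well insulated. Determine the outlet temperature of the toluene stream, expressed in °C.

T_c,out = 75.1 °C

Heat released by hot stream: Q = 6.92 × 1.04 × (433 − 87.1) = 2489.4 kJ/s
Energy balance on cold side (adiabatic exchanger): Q = ṁ_c·Cp_c·(T_c,out − T_c,in)
T_c,out = 16.4 + 2489.4/(24.8 × 1.71) = 75.101 °C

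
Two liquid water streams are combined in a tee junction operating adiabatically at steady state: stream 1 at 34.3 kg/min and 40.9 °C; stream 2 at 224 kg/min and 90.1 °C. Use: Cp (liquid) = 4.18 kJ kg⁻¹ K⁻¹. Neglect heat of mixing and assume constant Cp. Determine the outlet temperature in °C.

T_out = 83.6 °C

No heat crosses the boundary, so H_out = H_in.
Σ ṁᵢCp,ᵢTᵢ = 34.3×4.18×40.9 + 224×4.18×90.1 = 90226
Σ ṁᵢCp,ᵢ = 34.3×4.18 + 224×4.18 = 1079.7
T_out = 90226 / 1079.7 = 83.567 °C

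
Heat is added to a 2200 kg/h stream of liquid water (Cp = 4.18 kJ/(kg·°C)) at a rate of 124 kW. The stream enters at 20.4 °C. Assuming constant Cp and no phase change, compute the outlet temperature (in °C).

T_out = 68.9 °C

Q = 124 kW = 446400 kJ/h
ΔT = Q/(ṁ·Cp) = 446400/(2200×4.18) = 48.543 K
T_out = 20.4 + 48.543 = 68.943 °C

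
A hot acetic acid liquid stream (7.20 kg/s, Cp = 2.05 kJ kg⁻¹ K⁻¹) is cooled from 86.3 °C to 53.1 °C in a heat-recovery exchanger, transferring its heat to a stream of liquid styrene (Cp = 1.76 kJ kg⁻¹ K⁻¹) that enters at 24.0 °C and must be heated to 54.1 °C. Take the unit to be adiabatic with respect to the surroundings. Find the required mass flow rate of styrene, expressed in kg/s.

ṁ_c = 9.25 kg/s

Heat released by hot stream: Q = 7.20 × 2.05 × (86.3 − 53.1) = 490.03 kJ/s
Energy balance on cold side (adiabatic exchanger): Q = ṁ_c·Cp_c·(T_c,out − T_c,in)
ṁ_c = 490.03 / [1.76 × (54.1 − 24.0)] = 9.2501 kg/s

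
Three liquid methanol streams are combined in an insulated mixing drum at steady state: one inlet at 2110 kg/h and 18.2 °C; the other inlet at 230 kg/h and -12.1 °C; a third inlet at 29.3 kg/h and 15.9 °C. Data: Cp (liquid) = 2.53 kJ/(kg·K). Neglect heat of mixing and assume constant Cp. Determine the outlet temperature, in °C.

T_out = 15.2 °C

No heat crosses the boundary, so H_out = H_in.
Σ ṁᵢCp,ᵢTᵢ = 2110×2.53×18.2 + 230×2.53×-12.1 + 29.3×2.53×15.9 = 91295
Σ ṁᵢCp,ᵢ = 2110×2.53 + 230×2.53 + 29.3×2.53 = 5994.3
T_out = 91295 / 5994.3 = 15.23 °C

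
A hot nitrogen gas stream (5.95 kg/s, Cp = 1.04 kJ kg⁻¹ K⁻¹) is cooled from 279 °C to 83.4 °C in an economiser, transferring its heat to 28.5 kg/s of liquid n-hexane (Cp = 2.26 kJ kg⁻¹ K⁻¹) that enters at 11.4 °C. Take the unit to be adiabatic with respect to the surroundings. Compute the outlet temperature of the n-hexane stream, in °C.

Heat released by hot stream: Q = 5.95 × 1.04 × (279 − 83.4) = 1210.4 kJ/s
Energy balance on cold side (adiabatic exchanger): Q = ṁ_c·Cp_c·(T_c,out − T_c,in)
T_c,out = 11.4 + 1210.4/(28.5 × 2.26) = 30.192 °C

T_c,out = 30.2 °C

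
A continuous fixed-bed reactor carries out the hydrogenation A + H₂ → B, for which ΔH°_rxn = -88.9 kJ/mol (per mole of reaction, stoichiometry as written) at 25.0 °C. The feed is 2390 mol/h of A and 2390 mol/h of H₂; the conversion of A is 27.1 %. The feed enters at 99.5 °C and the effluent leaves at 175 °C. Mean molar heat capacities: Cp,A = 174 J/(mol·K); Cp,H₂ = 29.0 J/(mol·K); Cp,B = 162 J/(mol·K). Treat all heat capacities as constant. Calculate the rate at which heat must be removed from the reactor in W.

Q_out = 6930 W

Extent of reaction ξ = 0.271 × 2390 = 647.69 mol/h
Reaction term: ξ·ΔH°_rxn = 647.69 × -88.9 = -57580 kJ/h
Sensible, feed 99.5→25 °C: -36145 kJ/h
Outlet flows (mol/h): A 1742.3, H₂ 1742.3, B 647.69
Sensible, products 25→175 °C: 68792 kJ/h
Q = ΔH = -24933 kJ/h = -6.9257 kW
Heat removed = 6925.7 W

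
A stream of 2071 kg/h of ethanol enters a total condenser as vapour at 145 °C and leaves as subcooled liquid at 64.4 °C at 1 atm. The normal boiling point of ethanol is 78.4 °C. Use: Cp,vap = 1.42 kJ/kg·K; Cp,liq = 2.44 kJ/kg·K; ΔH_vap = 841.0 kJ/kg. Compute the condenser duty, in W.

Q_c = 558000 W

vapour 145→78.4 °C: -94.572 kJ/kg
condensation at 78.4 °C: -841 kJ/kg
liquid 78.4→64.4 °C: -34.16 kJ/kg
Δh = -94.572 + -841 + -34.16 = -969.73 kJ/kg
Q = ṁ·Δh = 2071 kg/h × -969.73 kJ/kg = -2.0083e+06 kJ/h
|Q| = 557.87 kW = 557870 W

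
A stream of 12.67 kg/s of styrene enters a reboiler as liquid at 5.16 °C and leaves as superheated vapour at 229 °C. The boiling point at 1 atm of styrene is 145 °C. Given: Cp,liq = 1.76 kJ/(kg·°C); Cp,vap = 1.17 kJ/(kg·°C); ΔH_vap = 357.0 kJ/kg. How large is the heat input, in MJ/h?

liquid 5.16→145 °C: 246.12 kJ/kg
vaporisation at 145 °C: 357 kJ/kg
vapour 145→229 °C: 98.28 kJ/kg
Δh = 246.12 + 357 + 98.28 = 701.4 kJ/kg
Q = ṁ·Δh = 12.67 kg/s × 701.4 kJ/kg = 8886.7 kJ/s
|Q| = 8886.7 kW = 31992 MJ/h

Q = 32000 MJ/h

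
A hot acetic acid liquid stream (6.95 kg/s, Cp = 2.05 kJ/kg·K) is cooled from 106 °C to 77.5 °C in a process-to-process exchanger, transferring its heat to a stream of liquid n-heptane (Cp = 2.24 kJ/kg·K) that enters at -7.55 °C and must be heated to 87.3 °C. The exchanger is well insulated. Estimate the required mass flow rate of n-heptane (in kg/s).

Heat released by hot stream: Q = 6.95 × 2.05 × (106 − 77.5) = 406.05 kJ/s
Energy balance on cold side (adiabatic exchanger): Q = ṁ_c·Cp_c·(T_c,out − T_c,in)
ṁ_c = 406.05 / [2.24 × (87.3 − -7.55)] = 1.9112 kg/s

ṁ_c = 1.91 kg/s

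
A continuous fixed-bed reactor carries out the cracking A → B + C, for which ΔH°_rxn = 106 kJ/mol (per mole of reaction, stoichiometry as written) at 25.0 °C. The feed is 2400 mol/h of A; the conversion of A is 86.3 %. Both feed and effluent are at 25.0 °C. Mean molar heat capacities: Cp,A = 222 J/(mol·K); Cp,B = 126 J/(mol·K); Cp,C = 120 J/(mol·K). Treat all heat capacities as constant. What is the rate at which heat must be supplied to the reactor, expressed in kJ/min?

Q_in = 3660 kJ/min

Extent of reaction ξ = 0.863 × 2400 = 2071.2 mol/h
Reaction term: ξ·ΔH°_rxn = 2071.2 × 106 = 219550 kJ/h
Q = ΔH = 219550 kJ/h = 60.985 kW
Heat supplied = 3659.1 kJ/min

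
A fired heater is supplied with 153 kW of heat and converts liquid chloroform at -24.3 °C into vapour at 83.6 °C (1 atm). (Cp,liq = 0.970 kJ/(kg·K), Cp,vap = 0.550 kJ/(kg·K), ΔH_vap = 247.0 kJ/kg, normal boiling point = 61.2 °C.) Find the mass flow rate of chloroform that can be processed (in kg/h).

ṁ = 1610 kg/h

Δh = 0.970×(61.2−-24.3) + 247.0 + 0.550×(83.6−61.2) = 342.25 kJ/kg
Q = 153 kW = 153 kJ/s = 550800 kJ/h
ṁ = Q/Δh = 550800 / 342.25 = 1609.3 kg/h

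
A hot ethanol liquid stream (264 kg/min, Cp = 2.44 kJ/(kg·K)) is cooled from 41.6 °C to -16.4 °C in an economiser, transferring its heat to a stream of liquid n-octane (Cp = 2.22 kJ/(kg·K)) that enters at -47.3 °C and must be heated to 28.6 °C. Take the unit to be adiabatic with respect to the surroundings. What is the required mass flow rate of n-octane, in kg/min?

Heat released by hot stream: Q = 264 × 2.44 × (41.6 − -16.4) = 37361 kJ/min
Energy balance on cold side (adiabatic exchanger): Q = ṁ_c·Cp_c·(T_c,out − T_c,in)
ṁ_c = 37361 / [2.22 × (28.6 − -47.3)] = 221.73 kg/min

ṁ_c = 222 kg/min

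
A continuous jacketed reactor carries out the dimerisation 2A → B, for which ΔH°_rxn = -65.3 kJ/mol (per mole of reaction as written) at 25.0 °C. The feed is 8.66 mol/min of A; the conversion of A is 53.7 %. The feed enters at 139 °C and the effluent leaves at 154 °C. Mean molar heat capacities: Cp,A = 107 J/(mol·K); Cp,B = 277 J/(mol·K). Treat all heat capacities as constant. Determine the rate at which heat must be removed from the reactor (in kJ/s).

Q_out = 1.98 kJ/s

Extent of reaction ξ = 0.537 × 8.66 / 2 = 2.3252 mol/min
Reaction term: ξ·ΔH°_rxn = 2.3252 × -65.3 = -151.84 kJ/min
Sensible, feed 139→25 °C: -105.63 kJ/min
Outlet flows (mol/min): A 4.0096, B 2.3252
Sensible, products 25→154 °C: 138.43 kJ/min
Q = ΔH = -119.04 kJ/min = -1.984 kW
Heat removed = 1.984 kJ/s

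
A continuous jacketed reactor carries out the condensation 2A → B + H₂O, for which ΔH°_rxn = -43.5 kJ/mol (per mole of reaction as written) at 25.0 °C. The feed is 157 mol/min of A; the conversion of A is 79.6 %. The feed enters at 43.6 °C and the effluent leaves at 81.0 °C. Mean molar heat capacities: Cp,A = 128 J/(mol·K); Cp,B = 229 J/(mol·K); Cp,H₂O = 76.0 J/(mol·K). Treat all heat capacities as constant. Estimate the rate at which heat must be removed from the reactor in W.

Q_out = 29900 W

Extent of reaction ξ = 0.796 × 157 / 2 = 62.486 mol/min
Reaction term: ξ·ΔH°_rxn = 62.486 × -43.5 = -2718.1 kJ/min
Sensible, feed 43.6→25 °C: -373.79 kJ/min
Outlet flows (mol/min): A 32.028, B 62.486, H₂O 62.486
Sensible, products 25→81.0 °C: 1296.8 kJ/min
Q = ΔH = -1795.1 kJ/min = -29.918 kW
Heat removed = 29918 W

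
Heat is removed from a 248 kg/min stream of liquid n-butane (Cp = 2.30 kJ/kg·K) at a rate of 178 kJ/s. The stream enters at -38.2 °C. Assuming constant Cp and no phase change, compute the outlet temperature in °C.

T_out = -56.9 °C

Q = 178 kJ/s = 10680 kJ/min
ΔT = Q/(ṁ·Cp) = 10680/(248×2.30) = 18.724 K
T_out = -38.2 − 18.724 = -56.924 °C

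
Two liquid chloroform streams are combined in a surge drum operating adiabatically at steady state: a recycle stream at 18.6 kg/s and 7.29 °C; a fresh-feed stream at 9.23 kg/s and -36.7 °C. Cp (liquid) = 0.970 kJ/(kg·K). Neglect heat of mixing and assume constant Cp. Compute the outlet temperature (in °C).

T_out = -7.30 °C

No heat crosses the boundary, so H_out = H_in.
T_out = Σ ṁᵢCp,ᵢTᵢ / Σ ṁᵢCp,ᵢ
      = -197.05 / 26.995 = -7.2996 °C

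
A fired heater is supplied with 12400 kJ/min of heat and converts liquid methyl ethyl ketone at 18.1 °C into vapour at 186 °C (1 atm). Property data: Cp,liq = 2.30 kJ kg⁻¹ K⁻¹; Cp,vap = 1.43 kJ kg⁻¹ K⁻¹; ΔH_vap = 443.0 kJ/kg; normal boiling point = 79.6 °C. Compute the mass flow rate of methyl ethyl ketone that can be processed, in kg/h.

ṁ = 1010 kg/h

Δh = 2.30×(79.6−18.1) + 443.0 + 1.43×(186−79.6) = 736.6 kJ/kg
Q = 12400 kJ/min = 206.67 kJ/s = 744000 kJ/h
ṁ = Q/Δh = 744000 / 736.6 = 1010 kg/h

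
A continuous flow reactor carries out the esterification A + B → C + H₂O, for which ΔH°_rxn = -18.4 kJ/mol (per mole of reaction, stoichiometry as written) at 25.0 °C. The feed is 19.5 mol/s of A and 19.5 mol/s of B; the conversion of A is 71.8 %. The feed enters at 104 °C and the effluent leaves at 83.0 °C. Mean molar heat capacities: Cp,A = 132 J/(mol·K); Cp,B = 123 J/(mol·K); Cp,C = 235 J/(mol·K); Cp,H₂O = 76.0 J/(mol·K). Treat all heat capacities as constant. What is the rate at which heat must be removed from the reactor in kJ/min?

Q_out = 19000 kJ/min

Extent of reaction ξ = 0.718 × 19.5 = 14.001 mol/s
Reaction term: ξ·ΔH°_rxn = 14.001 × -18.4 = -257.62 kJ/s
Sensible, feed 104→25 °C: -392.83 kJ/s
Outlet flows (mol/s): A 5.499, B 5.499, C 14.001, H₂O 14.001
Sensible, products 25→83.0 °C: 333.88 kJ/s
Q = ΔH = -316.57 kJ/s = -316.57 kW
Heat removed = 18994 kJ/min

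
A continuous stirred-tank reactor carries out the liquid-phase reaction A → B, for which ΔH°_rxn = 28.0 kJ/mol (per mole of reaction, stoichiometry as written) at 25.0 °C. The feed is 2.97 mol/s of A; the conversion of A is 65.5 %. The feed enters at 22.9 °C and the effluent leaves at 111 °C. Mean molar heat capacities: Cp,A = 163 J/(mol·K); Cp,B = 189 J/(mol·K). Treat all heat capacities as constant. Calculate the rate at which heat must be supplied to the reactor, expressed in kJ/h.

Q_in = 365000 kJ/h

Extent of reaction ξ = 0.655 × 2.97 = 1.9454 mol/s
Reaction term: ξ·ΔH°_rxn = 1.9454 × 28.0 = 54.47 kJ/s
Sensible, feed 22.9→25 °C: 1.0166 kJ/s
Outlet flows (mol/s): A 1.0247, B 1.9454
Sensible, products 25→111 °C: 45.983 kJ/s
Q = ΔH = 101.47 kJ/s = 101.47 kW
Heat supplied = 365290 kJ/h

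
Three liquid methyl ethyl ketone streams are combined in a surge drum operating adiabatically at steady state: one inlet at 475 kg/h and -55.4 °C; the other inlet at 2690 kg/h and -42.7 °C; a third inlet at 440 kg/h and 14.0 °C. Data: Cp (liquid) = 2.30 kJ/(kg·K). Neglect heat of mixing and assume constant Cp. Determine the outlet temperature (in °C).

T_out = -37.5 °C

Energy balance with Q = 0: Σ ṁᵢCp,ᵢ(T_out − Tᵢ) = 0
Σ ṁᵢCp,ᵢTᵢ = 475×2.30×-55.4 + 2690×2.30×-42.7 + 440×2.30×14.0 = -310540
Σ ṁᵢCp,ᵢ = 475×2.30 + 2690×2.30 + 440×2.30 = 8291.5
T_out = -310540 / 8291.5 = -37.453 °C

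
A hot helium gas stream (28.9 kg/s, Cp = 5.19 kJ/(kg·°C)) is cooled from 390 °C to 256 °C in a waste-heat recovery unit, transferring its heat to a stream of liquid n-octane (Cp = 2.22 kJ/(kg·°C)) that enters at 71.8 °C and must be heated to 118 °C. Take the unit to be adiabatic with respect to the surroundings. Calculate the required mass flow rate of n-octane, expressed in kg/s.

ṁ_c = 196 kg/s

Heat released by hot stream: Q = 28.9 × 5.19 × (390 − 256) = 20099 kJ/s
Energy balance on cold side (adiabatic exchanger): Q = ṁ_c·Cp_c·(T_c,out − T_c,in)
ṁ_c = 20099 / [2.22 × (118 − 71.8)] = 195.96 kg/s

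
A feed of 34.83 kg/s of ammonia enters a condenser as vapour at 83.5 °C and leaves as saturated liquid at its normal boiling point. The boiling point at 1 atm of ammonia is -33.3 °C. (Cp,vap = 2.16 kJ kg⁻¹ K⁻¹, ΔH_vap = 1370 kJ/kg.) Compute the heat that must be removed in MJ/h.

vapour 83.5→-33.3 °C: -252.29 kJ/kg
condensation at -33.3 °C: -1370 kJ/kg
Δh = -252.29 + -1370 = -1622.3 kJ/kg
Q = ṁ·Δh = 34.83 kg/s × -1622.3 kJ/kg = -56504 kJ/s
|Q| = 56504 kW = 203420 MJ/h

Q_c = 203000 MJ/h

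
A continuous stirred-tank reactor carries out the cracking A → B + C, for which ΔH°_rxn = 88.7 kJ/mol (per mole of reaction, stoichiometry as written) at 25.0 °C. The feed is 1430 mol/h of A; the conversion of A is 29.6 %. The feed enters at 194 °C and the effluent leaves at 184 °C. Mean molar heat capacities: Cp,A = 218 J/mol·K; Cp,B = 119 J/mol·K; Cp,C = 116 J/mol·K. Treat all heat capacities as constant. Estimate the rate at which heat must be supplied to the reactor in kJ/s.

Extent of reaction ξ = 0.296 × 1430 = 423.28 mol/h
Reaction term: ξ·ΔH°_rxn = 423.28 × 88.7 = 37545 kJ/h
Sensible, feed 194→25 °C: -52684 kJ/h
Outlet flows (mol/h): A 1006.7, B 423.28, C 423.28
Sensible, products 25→184 °C: 50711 kJ/h
Q = ΔH = 35572 kJ/h = 9.881 kW
Heat supplied = 9.881 kJ/s

Q_in = 9.88 kJ/s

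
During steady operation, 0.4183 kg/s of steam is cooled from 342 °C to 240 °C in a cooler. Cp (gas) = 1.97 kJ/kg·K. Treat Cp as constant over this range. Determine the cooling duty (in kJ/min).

Q_c = 5040 kJ/min

Q = ṁ·Cp·ΔT = 0.4183 × 1.97 × (240 − 342) = -84.053 kJ/s
Cooling duty = 5043.2 kJ/min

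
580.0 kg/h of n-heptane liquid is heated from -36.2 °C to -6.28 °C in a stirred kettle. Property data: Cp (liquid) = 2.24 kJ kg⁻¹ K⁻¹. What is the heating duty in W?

Q = ṁ·Cp·ΔT = 580.0 × 2.24 × (-6.28 − -36.2) = 38872 kJ/h
Converting: 38872 / 3600 s = 10.798 kW
Heating duty = 10798 W

Q = 10800 W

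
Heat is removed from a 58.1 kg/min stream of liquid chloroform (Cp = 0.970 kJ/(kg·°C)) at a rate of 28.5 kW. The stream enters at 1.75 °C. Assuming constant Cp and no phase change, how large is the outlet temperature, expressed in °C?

T_out = -28.6 °C

Q = 28.5 kW = 1710 kJ/min
ΔT = Q/(ṁ·Cp) = 1710/(58.1×0.970) = 30.342 K
T_out = 1.75 − 30.342 = -28.592 °C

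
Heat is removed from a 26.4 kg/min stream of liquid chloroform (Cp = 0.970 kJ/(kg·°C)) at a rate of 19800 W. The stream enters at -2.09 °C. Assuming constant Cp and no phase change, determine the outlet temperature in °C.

Q = 19800 W = 1188 kJ/min
ΔT = Q/(ṁ·Cp) = 1188/(26.4×0.970) = 46.392 K
T_out = -2.09 − 46.392 = -48.482 °C

T_out = -48.5 °C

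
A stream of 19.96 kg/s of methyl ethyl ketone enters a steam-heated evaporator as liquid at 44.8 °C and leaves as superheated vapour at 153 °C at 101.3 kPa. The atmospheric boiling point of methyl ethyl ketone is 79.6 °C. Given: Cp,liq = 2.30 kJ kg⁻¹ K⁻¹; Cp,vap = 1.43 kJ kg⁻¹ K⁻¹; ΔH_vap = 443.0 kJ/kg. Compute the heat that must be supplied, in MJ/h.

Q = 45100 MJ/h

liquid 44.8→79.6 °C: 80.04 kJ/kg
vaporisation at 79.6 °C: 443 kJ/kg
vapour 79.6→153 °C: 104.96 kJ/kg
Δh = 80.04 + 443 + 104.96 = 628 kJ/kg
Q = ṁ·Δh = 19.96 kg/s × 628 kJ/kg = 12535 kJ/s
|Q| = 12535 kW = 45126 MJ/h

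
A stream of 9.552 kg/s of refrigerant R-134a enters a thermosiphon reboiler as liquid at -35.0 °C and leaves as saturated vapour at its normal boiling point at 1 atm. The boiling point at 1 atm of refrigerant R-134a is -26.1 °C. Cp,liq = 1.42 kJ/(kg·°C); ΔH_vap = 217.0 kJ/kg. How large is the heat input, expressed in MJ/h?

liquid -35.0→-26.1 °C: 12.638 kJ/kg
vaporisation at -26.1 °C: 217 kJ/kg
Δh = 12.638 + 217 = 229.64 kJ/kg
Q = ṁ·Δh = 9.552 kg/s × 229.64 kJ/kg = 2193.5 kJ/s
|Q| = 2193.5 kW = 7896.6 MJ/h

Q = 7900 MJ/h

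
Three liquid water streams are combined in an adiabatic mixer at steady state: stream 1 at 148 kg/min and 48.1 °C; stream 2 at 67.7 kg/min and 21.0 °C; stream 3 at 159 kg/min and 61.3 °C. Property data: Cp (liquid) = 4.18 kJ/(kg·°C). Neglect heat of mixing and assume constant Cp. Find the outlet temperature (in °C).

No heat crosses the boundary, so H_out = H_in.
Σ ṁᵢCp,ᵢTᵢ = 148×4.18×48.1 + 67.7×4.18×21.0 + 159×4.18×61.3 = 76440
Σ ṁᵢCp,ᵢ = 148×4.18 + 67.7×4.18 + 159×4.18 = 1566.2
T_out = 76440 / 1566.2 = 48.805 °C

T_out = 48.8 °C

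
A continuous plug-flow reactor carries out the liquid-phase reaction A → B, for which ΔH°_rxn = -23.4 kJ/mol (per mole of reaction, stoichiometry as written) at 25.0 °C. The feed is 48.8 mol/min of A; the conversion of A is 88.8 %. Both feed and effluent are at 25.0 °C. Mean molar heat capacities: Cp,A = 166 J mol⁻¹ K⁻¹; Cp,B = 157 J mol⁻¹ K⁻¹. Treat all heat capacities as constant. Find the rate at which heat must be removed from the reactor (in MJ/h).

Extent of reaction ξ = 0.888 × 48.8 = 43.334 mol/min
Reaction term: ξ·ΔH°_rxn = 43.334 × -23.4 = -1014 kJ/min
Q = ΔH = -1014 kJ/min = -16.9 kW
Heat removed = 60.841 MJ/h

Q_out = 60.8 MJ/h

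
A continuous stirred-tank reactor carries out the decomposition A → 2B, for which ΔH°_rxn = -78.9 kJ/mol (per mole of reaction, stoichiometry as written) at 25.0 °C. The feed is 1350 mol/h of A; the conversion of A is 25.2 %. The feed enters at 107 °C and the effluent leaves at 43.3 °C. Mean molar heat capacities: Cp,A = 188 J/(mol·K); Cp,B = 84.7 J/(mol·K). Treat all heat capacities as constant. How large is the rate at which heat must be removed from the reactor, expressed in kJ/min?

Extent of reaction ξ = 0.252 × 1350 = 340.2 mol/h
Reaction term: ξ·ΔH°_rxn = 340.2 × -78.9 = -26842 kJ/h
Sensible, feed 107→25 °C: -20812 kJ/h
Outlet flows (mol/h): A 1009.8, B 680.4
Sensible, products 25→43.3 °C: 4528.7 kJ/h
Q = ΔH = -43125 kJ/h = -11.979 kW
Heat removed = 718.74 kJ/min

Q_out = 719 kJ/min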